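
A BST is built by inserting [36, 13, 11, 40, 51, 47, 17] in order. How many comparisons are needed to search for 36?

Search path for 36: 36
Found: True
Comparisons: 1


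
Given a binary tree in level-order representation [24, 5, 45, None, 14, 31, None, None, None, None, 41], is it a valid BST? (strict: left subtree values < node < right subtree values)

Level-order array: [24, 5, 45, None, 14, 31, None, None, None, None, 41]
Validate using subtree bounds (lo, hi): at each node, require lo < value < hi,
then recurse left with hi=value and right with lo=value.
Preorder trace (stopping at first violation):
  at node 24 with bounds (-inf, +inf): OK
  at node 5 with bounds (-inf, 24): OK
  at node 14 with bounds (5, 24): OK
  at node 45 with bounds (24, +inf): OK
  at node 31 with bounds (24, 45): OK
  at node 41 with bounds (31, 45): OK
No violation found at any node.
Result: Valid BST


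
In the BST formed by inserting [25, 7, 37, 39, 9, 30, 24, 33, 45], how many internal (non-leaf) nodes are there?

Tree built from: [25, 7, 37, 39, 9, 30, 24, 33, 45]
Tree (level-order array): [25, 7, 37, None, 9, 30, 39, None, 24, None, 33, None, 45]
Rule: An internal node has at least one child.
Per-node child counts:
  node 25: 2 child(ren)
  node 7: 1 child(ren)
  node 9: 1 child(ren)
  node 24: 0 child(ren)
  node 37: 2 child(ren)
  node 30: 1 child(ren)
  node 33: 0 child(ren)
  node 39: 1 child(ren)
  node 45: 0 child(ren)
Matching nodes: [25, 7, 9, 37, 30, 39]
Count of internal (non-leaf) nodes: 6


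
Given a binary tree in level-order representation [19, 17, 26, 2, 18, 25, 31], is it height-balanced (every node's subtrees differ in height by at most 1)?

Tree (level-order array): [19, 17, 26, 2, 18, 25, 31]
Definition: a tree is height-balanced if, at every node, |h(left) - h(right)| <= 1 (empty subtree has height -1).
Bottom-up per-node check:
  node 2: h_left=-1, h_right=-1, diff=0 [OK], height=0
  node 18: h_left=-1, h_right=-1, diff=0 [OK], height=0
  node 17: h_left=0, h_right=0, diff=0 [OK], height=1
  node 25: h_left=-1, h_right=-1, diff=0 [OK], height=0
  node 31: h_left=-1, h_right=-1, diff=0 [OK], height=0
  node 26: h_left=0, h_right=0, diff=0 [OK], height=1
  node 19: h_left=1, h_right=1, diff=0 [OK], height=2
All nodes satisfy the balance condition.
Result: Balanced


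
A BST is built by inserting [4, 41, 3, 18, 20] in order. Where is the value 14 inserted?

Starting tree (level order): [4, 3, 41, None, None, 18, None, None, 20]
Insertion path: 4 -> 41 -> 18
Result: insert 14 as left child of 18
Final tree (level order): [4, 3, 41, None, None, 18, None, 14, 20]


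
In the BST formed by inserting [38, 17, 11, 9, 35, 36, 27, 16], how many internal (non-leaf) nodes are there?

Tree built from: [38, 17, 11, 9, 35, 36, 27, 16]
Tree (level-order array): [38, 17, None, 11, 35, 9, 16, 27, 36]
Rule: An internal node has at least one child.
Per-node child counts:
  node 38: 1 child(ren)
  node 17: 2 child(ren)
  node 11: 2 child(ren)
  node 9: 0 child(ren)
  node 16: 0 child(ren)
  node 35: 2 child(ren)
  node 27: 0 child(ren)
  node 36: 0 child(ren)
Matching nodes: [38, 17, 11, 35]
Count of internal (non-leaf) nodes: 4


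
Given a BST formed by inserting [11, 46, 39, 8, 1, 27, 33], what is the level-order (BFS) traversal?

Tree insertion order: [11, 46, 39, 8, 1, 27, 33]
Tree (level-order array): [11, 8, 46, 1, None, 39, None, None, None, 27, None, None, 33]
BFS from the root, enqueuing left then right child of each popped node:
  queue [11] -> pop 11, enqueue [8, 46], visited so far: [11]
  queue [8, 46] -> pop 8, enqueue [1], visited so far: [11, 8]
  queue [46, 1] -> pop 46, enqueue [39], visited so far: [11, 8, 46]
  queue [1, 39] -> pop 1, enqueue [none], visited so far: [11, 8, 46, 1]
  queue [39] -> pop 39, enqueue [27], visited so far: [11, 8, 46, 1, 39]
  queue [27] -> pop 27, enqueue [33], visited so far: [11, 8, 46, 1, 39, 27]
  queue [33] -> pop 33, enqueue [none], visited so far: [11, 8, 46, 1, 39, 27, 33]
Result: [11, 8, 46, 1, 39, 27, 33]


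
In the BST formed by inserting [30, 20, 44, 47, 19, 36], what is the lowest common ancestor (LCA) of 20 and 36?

Tree insertion order: [30, 20, 44, 47, 19, 36]
Tree (level-order array): [30, 20, 44, 19, None, 36, 47]
In a BST, the LCA of p=20, q=36 is the first node v on the
root-to-leaf path with p <= v <= q (go left if both < v, right if both > v).
Walk from root:
  at 30: 20 <= 30 <= 36, this is the LCA
LCA = 30


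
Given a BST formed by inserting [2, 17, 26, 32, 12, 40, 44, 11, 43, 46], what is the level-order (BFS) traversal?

Tree insertion order: [2, 17, 26, 32, 12, 40, 44, 11, 43, 46]
Tree (level-order array): [2, None, 17, 12, 26, 11, None, None, 32, None, None, None, 40, None, 44, 43, 46]
BFS from the root, enqueuing left then right child of each popped node:
  queue [2] -> pop 2, enqueue [17], visited so far: [2]
  queue [17] -> pop 17, enqueue [12, 26], visited so far: [2, 17]
  queue [12, 26] -> pop 12, enqueue [11], visited so far: [2, 17, 12]
  queue [26, 11] -> pop 26, enqueue [32], visited so far: [2, 17, 12, 26]
  queue [11, 32] -> pop 11, enqueue [none], visited so far: [2, 17, 12, 26, 11]
  queue [32] -> pop 32, enqueue [40], visited so far: [2, 17, 12, 26, 11, 32]
  queue [40] -> pop 40, enqueue [44], visited so far: [2, 17, 12, 26, 11, 32, 40]
  queue [44] -> pop 44, enqueue [43, 46], visited so far: [2, 17, 12, 26, 11, 32, 40, 44]
  queue [43, 46] -> pop 43, enqueue [none], visited so far: [2, 17, 12, 26, 11, 32, 40, 44, 43]
  queue [46] -> pop 46, enqueue [none], visited so far: [2, 17, 12, 26, 11, 32, 40, 44, 43, 46]
Result: [2, 17, 12, 26, 11, 32, 40, 44, 43, 46]


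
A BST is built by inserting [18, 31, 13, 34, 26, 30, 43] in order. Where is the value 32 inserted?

Starting tree (level order): [18, 13, 31, None, None, 26, 34, None, 30, None, 43]
Insertion path: 18 -> 31 -> 34
Result: insert 32 as left child of 34
Final tree (level order): [18, 13, 31, None, None, 26, 34, None, 30, 32, 43]


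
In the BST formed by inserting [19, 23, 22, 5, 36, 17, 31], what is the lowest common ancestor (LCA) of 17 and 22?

Tree insertion order: [19, 23, 22, 5, 36, 17, 31]
Tree (level-order array): [19, 5, 23, None, 17, 22, 36, None, None, None, None, 31]
In a BST, the LCA of p=17, q=22 is the first node v on the
root-to-leaf path with p <= v <= q (go left if both < v, right if both > v).
Walk from root:
  at 19: 17 <= 19 <= 22, this is the LCA
LCA = 19


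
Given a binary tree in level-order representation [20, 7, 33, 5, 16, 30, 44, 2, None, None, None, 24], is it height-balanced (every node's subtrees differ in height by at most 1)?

Tree (level-order array): [20, 7, 33, 5, 16, 30, 44, 2, None, None, None, 24]
Definition: a tree is height-balanced if, at every node, |h(left) - h(right)| <= 1 (empty subtree has height -1).
Bottom-up per-node check:
  node 2: h_left=-1, h_right=-1, diff=0 [OK], height=0
  node 5: h_left=0, h_right=-1, diff=1 [OK], height=1
  node 16: h_left=-1, h_right=-1, diff=0 [OK], height=0
  node 7: h_left=1, h_right=0, diff=1 [OK], height=2
  node 24: h_left=-1, h_right=-1, diff=0 [OK], height=0
  node 30: h_left=0, h_right=-1, diff=1 [OK], height=1
  node 44: h_left=-1, h_right=-1, diff=0 [OK], height=0
  node 33: h_left=1, h_right=0, diff=1 [OK], height=2
  node 20: h_left=2, h_right=2, diff=0 [OK], height=3
All nodes satisfy the balance condition.
Result: Balanced


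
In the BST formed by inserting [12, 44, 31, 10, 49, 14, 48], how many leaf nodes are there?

Tree built from: [12, 44, 31, 10, 49, 14, 48]
Tree (level-order array): [12, 10, 44, None, None, 31, 49, 14, None, 48]
Rule: A leaf has 0 children.
Per-node child counts:
  node 12: 2 child(ren)
  node 10: 0 child(ren)
  node 44: 2 child(ren)
  node 31: 1 child(ren)
  node 14: 0 child(ren)
  node 49: 1 child(ren)
  node 48: 0 child(ren)
Matching nodes: [10, 14, 48]
Count of leaf nodes: 3


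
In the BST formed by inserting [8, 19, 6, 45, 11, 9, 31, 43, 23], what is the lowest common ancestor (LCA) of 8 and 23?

Tree insertion order: [8, 19, 6, 45, 11, 9, 31, 43, 23]
Tree (level-order array): [8, 6, 19, None, None, 11, 45, 9, None, 31, None, None, None, 23, 43]
In a BST, the LCA of p=8, q=23 is the first node v on the
root-to-leaf path with p <= v <= q (go left if both < v, right if both > v).
Walk from root:
  at 8: 8 <= 8 <= 23, this is the LCA
LCA = 8


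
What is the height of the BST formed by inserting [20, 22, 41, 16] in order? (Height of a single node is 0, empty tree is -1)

Insertion order: [20, 22, 41, 16]
Tree (level-order array): [20, 16, 22, None, None, None, 41]
Compute height bottom-up (empty subtree = -1):
  height(16) = 1 + max(-1, -1) = 0
  height(41) = 1 + max(-1, -1) = 0
  height(22) = 1 + max(-1, 0) = 1
  height(20) = 1 + max(0, 1) = 2
Height = 2


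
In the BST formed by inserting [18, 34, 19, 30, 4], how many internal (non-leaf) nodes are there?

Tree built from: [18, 34, 19, 30, 4]
Tree (level-order array): [18, 4, 34, None, None, 19, None, None, 30]
Rule: An internal node has at least one child.
Per-node child counts:
  node 18: 2 child(ren)
  node 4: 0 child(ren)
  node 34: 1 child(ren)
  node 19: 1 child(ren)
  node 30: 0 child(ren)
Matching nodes: [18, 34, 19]
Count of internal (non-leaf) nodes: 3


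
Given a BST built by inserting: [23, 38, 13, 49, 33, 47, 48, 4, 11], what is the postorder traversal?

Tree insertion order: [23, 38, 13, 49, 33, 47, 48, 4, 11]
Tree (level-order array): [23, 13, 38, 4, None, 33, 49, None, 11, None, None, 47, None, None, None, None, 48]
Postorder traversal: [11, 4, 13, 33, 48, 47, 49, 38, 23]


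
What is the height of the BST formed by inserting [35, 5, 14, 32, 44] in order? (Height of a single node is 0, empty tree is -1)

Insertion order: [35, 5, 14, 32, 44]
Tree (level-order array): [35, 5, 44, None, 14, None, None, None, 32]
Compute height bottom-up (empty subtree = -1):
  height(32) = 1 + max(-1, -1) = 0
  height(14) = 1 + max(-1, 0) = 1
  height(5) = 1 + max(-1, 1) = 2
  height(44) = 1 + max(-1, -1) = 0
  height(35) = 1 + max(2, 0) = 3
Height = 3


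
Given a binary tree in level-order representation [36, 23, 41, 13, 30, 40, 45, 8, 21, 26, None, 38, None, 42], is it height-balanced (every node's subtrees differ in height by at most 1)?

Tree (level-order array): [36, 23, 41, 13, 30, 40, 45, 8, 21, 26, None, 38, None, 42]
Definition: a tree is height-balanced if, at every node, |h(left) - h(right)| <= 1 (empty subtree has height -1).
Bottom-up per-node check:
  node 8: h_left=-1, h_right=-1, diff=0 [OK], height=0
  node 21: h_left=-1, h_right=-1, diff=0 [OK], height=0
  node 13: h_left=0, h_right=0, diff=0 [OK], height=1
  node 26: h_left=-1, h_right=-1, diff=0 [OK], height=0
  node 30: h_left=0, h_right=-1, diff=1 [OK], height=1
  node 23: h_left=1, h_right=1, diff=0 [OK], height=2
  node 38: h_left=-1, h_right=-1, diff=0 [OK], height=0
  node 40: h_left=0, h_right=-1, diff=1 [OK], height=1
  node 42: h_left=-1, h_right=-1, diff=0 [OK], height=0
  node 45: h_left=0, h_right=-1, diff=1 [OK], height=1
  node 41: h_left=1, h_right=1, diff=0 [OK], height=2
  node 36: h_left=2, h_right=2, diff=0 [OK], height=3
All nodes satisfy the balance condition.
Result: Balanced


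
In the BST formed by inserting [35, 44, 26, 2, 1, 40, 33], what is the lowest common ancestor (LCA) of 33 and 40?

Tree insertion order: [35, 44, 26, 2, 1, 40, 33]
Tree (level-order array): [35, 26, 44, 2, 33, 40, None, 1]
In a BST, the LCA of p=33, q=40 is the first node v on the
root-to-leaf path with p <= v <= q (go left if both < v, right if both > v).
Walk from root:
  at 35: 33 <= 35 <= 40, this is the LCA
LCA = 35


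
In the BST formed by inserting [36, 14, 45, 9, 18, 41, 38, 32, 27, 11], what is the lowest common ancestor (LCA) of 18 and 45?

Tree insertion order: [36, 14, 45, 9, 18, 41, 38, 32, 27, 11]
Tree (level-order array): [36, 14, 45, 9, 18, 41, None, None, 11, None, 32, 38, None, None, None, 27]
In a BST, the LCA of p=18, q=45 is the first node v on the
root-to-leaf path with p <= v <= q (go left if both < v, right if both > v).
Walk from root:
  at 36: 18 <= 36 <= 45, this is the LCA
LCA = 36


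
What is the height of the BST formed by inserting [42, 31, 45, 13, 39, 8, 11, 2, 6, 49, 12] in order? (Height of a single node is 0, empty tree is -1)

Insertion order: [42, 31, 45, 13, 39, 8, 11, 2, 6, 49, 12]
Tree (level-order array): [42, 31, 45, 13, 39, None, 49, 8, None, None, None, None, None, 2, 11, None, 6, None, 12]
Compute height bottom-up (empty subtree = -1):
  height(6) = 1 + max(-1, -1) = 0
  height(2) = 1 + max(-1, 0) = 1
  height(12) = 1 + max(-1, -1) = 0
  height(11) = 1 + max(-1, 0) = 1
  height(8) = 1 + max(1, 1) = 2
  height(13) = 1 + max(2, -1) = 3
  height(39) = 1 + max(-1, -1) = 0
  height(31) = 1 + max(3, 0) = 4
  height(49) = 1 + max(-1, -1) = 0
  height(45) = 1 + max(-1, 0) = 1
  height(42) = 1 + max(4, 1) = 5
Height = 5


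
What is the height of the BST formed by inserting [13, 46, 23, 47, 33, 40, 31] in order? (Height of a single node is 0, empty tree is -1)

Insertion order: [13, 46, 23, 47, 33, 40, 31]
Tree (level-order array): [13, None, 46, 23, 47, None, 33, None, None, 31, 40]
Compute height bottom-up (empty subtree = -1):
  height(31) = 1 + max(-1, -1) = 0
  height(40) = 1 + max(-1, -1) = 0
  height(33) = 1 + max(0, 0) = 1
  height(23) = 1 + max(-1, 1) = 2
  height(47) = 1 + max(-1, -1) = 0
  height(46) = 1 + max(2, 0) = 3
  height(13) = 1 + max(-1, 3) = 4
Height = 4


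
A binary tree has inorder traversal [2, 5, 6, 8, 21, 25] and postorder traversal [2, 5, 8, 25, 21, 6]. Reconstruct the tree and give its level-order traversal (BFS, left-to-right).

Inorder:   [2, 5, 6, 8, 21, 25]
Postorder: [2, 5, 8, 25, 21, 6]
Algorithm: postorder visits root last, so walk postorder right-to-left;
each value is the root of the current inorder slice — split it at that
value, recurse on the right subtree first, then the left.
Recursive splits:
  root=6; inorder splits into left=[2, 5], right=[8, 21, 25]
  root=21; inorder splits into left=[8], right=[25]
  root=25; inorder splits into left=[], right=[]
  root=8; inorder splits into left=[], right=[]
  root=5; inorder splits into left=[2], right=[]
  root=2; inorder splits into left=[], right=[]
Reconstructed level-order: [6, 5, 21, 2, 8, 25]


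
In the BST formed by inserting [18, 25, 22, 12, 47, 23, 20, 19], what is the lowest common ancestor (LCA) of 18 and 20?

Tree insertion order: [18, 25, 22, 12, 47, 23, 20, 19]
Tree (level-order array): [18, 12, 25, None, None, 22, 47, 20, 23, None, None, 19]
In a BST, the LCA of p=18, q=20 is the first node v on the
root-to-leaf path with p <= v <= q (go left if both < v, right if both > v).
Walk from root:
  at 18: 18 <= 18 <= 20, this is the LCA
LCA = 18


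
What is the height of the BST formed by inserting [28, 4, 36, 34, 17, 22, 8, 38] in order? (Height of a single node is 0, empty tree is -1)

Insertion order: [28, 4, 36, 34, 17, 22, 8, 38]
Tree (level-order array): [28, 4, 36, None, 17, 34, 38, 8, 22]
Compute height bottom-up (empty subtree = -1):
  height(8) = 1 + max(-1, -1) = 0
  height(22) = 1 + max(-1, -1) = 0
  height(17) = 1 + max(0, 0) = 1
  height(4) = 1 + max(-1, 1) = 2
  height(34) = 1 + max(-1, -1) = 0
  height(38) = 1 + max(-1, -1) = 0
  height(36) = 1 + max(0, 0) = 1
  height(28) = 1 + max(2, 1) = 3
Height = 3


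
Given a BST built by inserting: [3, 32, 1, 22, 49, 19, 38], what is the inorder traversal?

Tree insertion order: [3, 32, 1, 22, 49, 19, 38]
Tree (level-order array): [3, 1, 32, None, None, 22, 49, 19, None, 38]
Inorder traversal: [1, 3, 19, 22, 32, 38, 49]


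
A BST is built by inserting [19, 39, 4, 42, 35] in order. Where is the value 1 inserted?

Starting tree (level order): [19, 4, 39, None, None, 35, 42]
Insertion path: 19 -> 4
Result: insert 1 as left child of 4
Final tree (level order): [19, 4, 39, 1, None, 35, 42]


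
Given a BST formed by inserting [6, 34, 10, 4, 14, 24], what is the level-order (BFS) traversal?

Tree insertion order: [6, 34, 10, 4, 14, 24]
Tree (level-order array): [6, 4, 34, None, None, 10, None, None, 14, None, 24]
BFS from the root, enqueuing left then right child of each popped node:
  queue [6] -> pop 6, enqueue [4, 34], visited so far: [6]
  queue [4, 34] -> pop 4, enqueue [none], visited so far: [6, 4]
  queue [34] -> pop 34, enqueue [10], visited so far: [6, 4, 34]
  queue [10] -> pop 10, enqueue [14], visited so far: [6, 4, 34, 10]
  queue [14] -> pop 14, enqueue [24], visited so far: [6, 4, 34, 10, 14]
  queue [24] -> pop 24, enqueue [none], visited so far: [6, 4, 34, 10, 14, 24]
Result: [6, 4, 34, 10, 14, 24]


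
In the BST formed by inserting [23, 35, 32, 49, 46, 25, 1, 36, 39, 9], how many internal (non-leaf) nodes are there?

Tree built from: [23, 35, 32, 49, 46, 25, 1, 36, 39, 9]
Tree (level-order array): [23, 1, 35, None, 9, 32, 49, None, None, 25, None, 46, None, None, None, 36, None, None, 39]
Rule: An internal node has at least one child.
Per-node child counts:
  node 23: 2 child(ren)
  node 1: 1 child(ren)
  node 9: 0 child(ren)
  node 35: 2 child(ren)
  node 32: 1 child(ren)
  node 25: 0 child(ren)
  node 49: 1 child(ren)
  node 46: 1 child(ren)
  node 36: 1 child(ren)
  node 39: 0 child(ren)
Matching nodes: [23, 1, 35, 32, 49, 46, 36]
Count of internal (non-leaf) nodes: 7


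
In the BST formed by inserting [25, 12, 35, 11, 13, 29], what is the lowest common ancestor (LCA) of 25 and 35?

Tree insertion order: [25, 12, 35, 11, 13, 29]
Tree (level-order array): [25, 12, 35, 11, 13, 29]
In a BST, the LCA of p=25, q=35 is the first node v on the
root-to-leaf path with p <= v <= q (go left if both < v, right if both > v).
Walk from root:
  at 25: 25 <= 25 <= 35, this is the LCA
LCA = 25


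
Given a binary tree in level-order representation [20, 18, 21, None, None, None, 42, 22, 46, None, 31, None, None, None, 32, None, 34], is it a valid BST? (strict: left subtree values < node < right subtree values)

Level-order array: [20, 18, 21, None, None, None, 42, 22, 46, None, 31, None, None, None, 32, None, 34]
Validate using subtree bounds (lo, hi): at each node, require lo < value < hi,
then recurse left with hi=value and right with lo=value.
Preorder trace (stopping at first violation):
  at node 20 with bounds (-inf, +inf): OK
  at node 18 with bounds (-inf, 20): OK
  at node 21 with bounds (20, +inf): OK
  at node 42 with bounds (21, +inf): OK
  at node 22 with bounds (21, 42): OK
  at node 31 with bounds (22, 42): OK
  at node 32 with bounds (31, 42): OK
  at node 34 with bounds (32, 42): OK
  at node 46 with bounds (42, +inf): OK
No violation found at any node.
Result: Valid BST


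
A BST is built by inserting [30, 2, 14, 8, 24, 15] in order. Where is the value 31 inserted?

Starting tree (level order): [30, 2, None, None, 14, 8, 24, None, None, 15]
Insertion path: 30
Result: insert 31 as right child of 30
Final tree (level order): [30, 2, 31, None, 14, None, None, 8, 24, None, None, 15]


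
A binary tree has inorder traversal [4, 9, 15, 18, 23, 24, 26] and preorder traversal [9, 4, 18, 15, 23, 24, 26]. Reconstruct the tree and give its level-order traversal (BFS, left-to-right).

Inorder:  [4, 9, 15, 18, 23, 24, 26]
Preorder: [9, 4, 18, 15, 23, 24, 26]
Algorithm: preorder visits root first, so consume preorder in order;
for each root, split the current inorder slice at that value into
left-subtree inorder and right-subtree inorder, then recurse.
Recursive splits:
  root=9; inorder splits into left=[4], right=[15, 18, 23, 24, 26]
  root=4; inorder splits into left=[], right=[]
  root=18; inorder splits into left=[15], right=[23, 24, 26]
  root=15; inorder splits into left=[], right=[]
  root=23; inorder splits into left=[], right=[24, 26]
  root=24; inorder splits into left=[], right=[26]
  root=26; inorder splits into left=[], right=[]
Reconstructed level-order: [9, 4, 18, 15, 23, 24, 26]


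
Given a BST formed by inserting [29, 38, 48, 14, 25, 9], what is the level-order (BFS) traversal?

Tree insertion order: [29, 38, 48, 14, 25, 9]
Tree (level-order array): [29, 14, 38, 9, 25, None, 48]
BFS from the root, enqueuing left then right child of each popped node:
  queue [29] -> pop 29, enqueue [14, 38], visited so far: [29]
  queue [14, 38] -> pop 14, enqueue [9, 25], visited so far: [29, 14]
  queue [38, 9, 25] -> pop 38, enqueue [48], visited so far: [29, 14, 38]
  queue [9, 25, 48] -> pop 9, enqueue [none], visited so far: [29, 14, 38, 9]
  queue [25, 48] -> pop 25, enqueue [none], visited so far: [29, 14, 38, 9, 25]
  queue [48] -> pop 48, enqueue [none], visited so far: [29, 14, 38, 9, 25, 48]
Result: [29, 14, 38, 9, 25, 48]


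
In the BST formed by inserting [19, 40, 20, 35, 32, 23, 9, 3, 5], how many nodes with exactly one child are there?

Tree built from: [19, 40, 20, 35, 32, 23, 9, 3, 5]
Tree (level-order array): [19, 9, 40, 3, None, 20, None, None, 5, None, 35, None, None, 32, None, 23]
Rule: These are nodes with exactly 1 non-null child.
Per-node child counts:
  node 19: 2 child(ren)
  node 9: 1 child(ren)
  node 3: 1 child(ren)
  node 5: 0 child(ren)
  node 40: 1 child(ren)
  node 20: 1 child(ren)
  node 35: 1 child(ren)
  node 32: 1 child(ren)
  node 23: 0 child(ren)
Matching nodes: [9, 3, 40, 20, 35, 32]
Count of nodes with exactly one child: 6


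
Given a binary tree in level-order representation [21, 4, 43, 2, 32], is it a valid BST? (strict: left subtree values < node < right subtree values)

Level-order array: [21, 4, 43, 2, 32]
Validate using subtree bounds (lo, hi): at each node, require lo < value < hi,
then recurse left with hi=value and right with lo=value.
Preorder trace (stopping at first violation):
  at node 21 with bounds (-inf, +inf): OK
  at node 4 with bounds (-inf, 21): OK
  at node 2 with bounds (-inf, 4): OK
  at node 32 with bounds (4, 21): VIOLATION
Node 32 violates its bound: not (4 < 32 < 21).
Result: Not a valid BST


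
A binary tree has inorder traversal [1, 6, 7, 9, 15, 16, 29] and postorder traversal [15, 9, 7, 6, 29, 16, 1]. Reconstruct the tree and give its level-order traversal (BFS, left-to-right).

Inorder:   [1, 6, 7, 9, 15, 16, 29]
Postorder: [15, 9, 7, 6, 29, 16, 1]
Algorithm: postorder visits root last, so walk postorder right-to-left;
each value is the root of the current inorder slice — split it at that
value, recurse on the right subtree first, then the left.
Recursive splits:
  root=1; inorder splits into left=[], right=[6, 7, 9, 15, 16, 29]
  root=16; inorder splits into left=[6, 7, 9, 15], right=[29]
  root=29; inorder splits into left=[], right=[]
  root=6; inorder splits into left=[], right=[7, 9, 15]
  root=7; inorder splits into left=[], right=[9, 15]
  root=9; inorder splits into left=[], right=[15]
  root=15; inorder splits into left=[], right=[]
Reconstructed level-order: [1, 16, 6, 29, 7, 9, 15]


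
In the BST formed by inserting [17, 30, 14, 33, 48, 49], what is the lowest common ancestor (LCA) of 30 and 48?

Tree insertion order: [17, 30, 14, 33, 48, 49]
Tree (level-order array): [17, 14, 30, None, None, None, 33, None, 48, None, 49]
In a BST, the LCA of p=30, q=48 is the first node v on the
root-to-leaf path with p <= v <= q (go left if both < v, right if both > v).
Walk from root:
  at 17: both 30 and 48 > 17, go right
  at 30: 30 <= 30 <= 48, this is the LCA
LCA = 30


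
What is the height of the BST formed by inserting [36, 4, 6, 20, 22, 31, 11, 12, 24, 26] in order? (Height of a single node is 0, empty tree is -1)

Insertion order: [36, 4, 6, 20, 22, 31, 11, 12, 24, 26]
Tree (level-order array): [36, 4, None, None, 6, None, 20, 11, 22, None, 12, None, 31, None, None, 24, None, None, 26]
Compute height bottom-up (empty subtree = -1):
  height(12) = 1 + max(-1, -1) = 0
  height(11) = 1 + max(-1, 0) = 1
  height(26) = 1 + max(-1, -1) = 0
  height(24) = 1 + max(-1, 0) = 1
  height(31) = 1 + max(1, -1) = 2
  height(22) = 1 + max(-1, 2) = 3
  height(20) = 1 + max(1, 3) = 4
  height(6) = 1 + max(-1, 4) = 5
  height(4) = 1 + max(-1, 5) = 6
  height(36) = 1 + max(6, -1) = 7
Height = 7


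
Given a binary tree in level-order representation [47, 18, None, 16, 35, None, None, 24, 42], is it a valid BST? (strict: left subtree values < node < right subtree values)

Level-order array: [47, 18, None, 16, 35, None, None, 24, 42]
Validate using subtree bounds (lo, hi): at each node, require lo < value < hi,
then recurse left with hi=value and right with lo=value.
Preorder trace (stopping at first violation):
  at node 47 with bounds (-inf, +inf): OK
  at node 18 with bounds (-inf, 47): OK
  at node 16 with bounds (-inf, 18): OK
  at node 35 with bounds (18, 47): OK
  at node 24 with bounds (18, 35): OK
  at node 42 with bounds (35, 47): OK
No violation found at any node.
Result: Valid BST


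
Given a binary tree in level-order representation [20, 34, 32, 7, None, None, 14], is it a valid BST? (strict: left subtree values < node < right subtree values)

Level-order array: [20, 34, 32, 7, None, None, 14]
Validate using subtree bounds (lo, hi): at each node, require lo < value < hi,
then recurse left with hi=value and right with lo=value.
Preorder trace (stopping at first violation):
  at node 20 with bounds (-inf, +inf): OK
  at node 34 with bounds (-inf, 20): VIOLATION
Node 34 violates its bound: not (-inf < 34 < 20).
Result: Not a valid BST


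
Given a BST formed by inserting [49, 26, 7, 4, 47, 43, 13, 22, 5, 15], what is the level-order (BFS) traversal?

Tree insertion order: [49, 26, 7, 4, 47, 43, 13, 22, 5, 15]
Tree (level-order array): [49, 26, None, 7, 47, 4, 13, 43, None, None, 5, None, 22, None, None, None, None, 15]
BFS from the root, enqueuing left then right child of each popped node:
  queue [49] -> pop 49, enqueue [26], visited so far: [49]
  queue [26] -> pop 26, enqueue [7, 47], visited so far: [49, 26]
  queue [7, 47] -> pop 7, enqueue [4, 13], visited so far: [49, 26, 7]
  queue [47, 4, 13] -> pop 47, enqueue [43], visited so far: [49, 26, 7, 47]
  queue [4, 13, 43] -> pop 4, enqueue [5], visited so far: [49, 26, 7, 47, 4]
  queue [13, 43, 5] -> pop 13, enqueue [22], visited so far: [49, 26, 7, 47, 4, 13]
  queue [43, 5, 22] -> pop 43, enqueue [none], visited so far: [49, 26, 7, 47, 4, 13, 43]
  queue [5, 22] -> pop 5, enqueue [none], visited so far: [49, 26, 7, 47, 4, 13, 43, 5]
  queue [22] -> pop 22, enqueue [15], visited so far: [49, 26, 7, 47, 4, 13, 43, 5, 22]
  queue [15] -> pop 15, enqueue [none], visited so far: [49, 26, 7, 47, 4, 13, 43, 5, 22, 15]
Result: [49, 26, 7, 47, 4, 13, 43, 5, 22, 15]


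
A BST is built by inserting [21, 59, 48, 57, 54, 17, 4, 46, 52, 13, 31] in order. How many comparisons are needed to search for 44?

Search path for 44: 21 -> 59 -> 48 -> 46 -> 31
Found: False
Comparisons: 5


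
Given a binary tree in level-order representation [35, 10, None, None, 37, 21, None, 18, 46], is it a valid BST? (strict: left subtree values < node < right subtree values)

Level-order array: [35, 10, None, None, 37, 21, None, 18, 46]
Validate using subtree bounds (lo, hi): at each node, require lo < value < hi,
then recurse left with hi=value and right with lo=value.
Preorder trace (stopping at first violation):
  at node 35 with bounds (-inf, +inf): OK
  at node 10 with bounds (-inf, 35): OK
  at node 37 with bounds (10, 35): VIOLATION
Node 37 violates its bound: not (10 < 37 < 35).
Result: Not a valid BST


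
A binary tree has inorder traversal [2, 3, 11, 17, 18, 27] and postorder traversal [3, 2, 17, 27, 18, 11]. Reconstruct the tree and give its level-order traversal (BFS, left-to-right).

Inorder:   [2, 3, 11, 17, 18, 27]
Postorder: [3, 2, 17, 27, 18, 11]
Algorithm: postorder visits root last, so walk postorder right-to-left;
each value is the root of the current inorder slice — split it at that
value, recurse on the right subtree first, then the left.
Recursive splits:
  root=11; inorder splits into left=[2, 3], right=[17, 18, 27]
  root=18; inorder splits into left=[17], right=[27]
  root=27; inorder splits into left=[], right=[]
  root=17; inorder splits into left=[], right=[]
  root=2; inorder splits into left=[], right=[3]
  root=3; inorder splits into left=[], right=[]
Reconstructed level-order: [11, 2, 18, 3, 17, 27]


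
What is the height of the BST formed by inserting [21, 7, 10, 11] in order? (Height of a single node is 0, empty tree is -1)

Insertion order: [21, 7, 10, 11]
Tree (level-order array): [21, 7, None, None, 10, None, 11]
Compute height bottom-up (empty subtree = -1):
  height(11) = 1 + max(-1, -1) = 0
  height(10) = 1 + max(-1, 0) = 1
  height(7) = 1 + max(-1, 1) = 2
  height(21) = 1 + max(2, -1) = 3
Height = 3


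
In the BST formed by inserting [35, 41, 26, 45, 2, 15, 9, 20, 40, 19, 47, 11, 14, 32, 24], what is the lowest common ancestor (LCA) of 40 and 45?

Tree insertion order: [35, 41, 26, 45, 2, 15, 9, 20, 40, 19, 47, 11, 14, 32, 24]
Tree (level-order array): [35, 26, 41, 2, 32, 40, 45, None, 15, None, None, None, None, None, 47, 9, 20, None, None, None, 11, 19, 24, None, 14]
In a BST, the LCA of p=40, q=45 is the first node v on the
root-to-leaf path with p <= v <= q (go left if both < v, right if both > v).
Walk from root:
  at 35: both 40 and 45 > 35, go right
  at 41: 40 <= 41 <= 45, this is the LCA
LCA = 41


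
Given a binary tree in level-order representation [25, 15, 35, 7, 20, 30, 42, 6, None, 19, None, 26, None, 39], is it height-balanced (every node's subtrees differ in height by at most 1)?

Tree (level-order array): [25, 15, 35, 7, 20, 30, 42, 6, None, 19, None, 26, None, 39]
Definition: a tree is height-balanced if, at every node, |h(left) - h(right)| <= 1 (empty subtree has height -1).
Bottom-up per-node check:
  node 6: h_left=-1, h_right=-1, diff=0 [OK], height=0
  node 7: h_left=0, h_right=-1, diff=1 [OK], height=1
  node 19: h_left=-1, h_right=-1, diff=0 [OK], height=0
  node 20: h_left=0, h_right=-1, diff=1 [OK], height=1
  node 15: h_left=1, h_right=1, diff=0 [OK], height=2
  node 26: h_left=-1, h_right=-1, diff=0 [OK], height=0
  node 30: h_left=0, h_right=-1, diff=1 [OK], height=1
  node 39: h_left=-1, h_right=-1, diff=0 [OK], height=0
  node 42: h_left=0, h_right=-1, diff=1 [OK], height=1
  node 35: h_left=1, h_right=1, diff=0 [OK], height=2
  node 25: h_left=2, h_right=2, diff=0 [OK], height=3
All nodes satisfy the balance condition.
Result: Balanced


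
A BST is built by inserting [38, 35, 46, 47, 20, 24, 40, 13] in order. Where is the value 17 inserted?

Starting tree (level order): [38, 35, 46, 20, None, 40, 47, 13, 24]
Insertion path: 38 -> 35 -> 20 -> 13
Result: insert 17 as right child of 13
Final tree (level order): [38, 35, 46, 20, None, 40, 47, 13, 24, None, None, None, None, None, 17]


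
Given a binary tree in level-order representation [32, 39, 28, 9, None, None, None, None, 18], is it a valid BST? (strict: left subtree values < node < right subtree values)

Level-order array: [32, 39, 28, 9, None, None, None, None, 18]
Validate using subtree bounds (lo, hi): at each node, require lo < value < hi,
then recurse left with hi=value and right with lo=value.
Preorder trace (stopping at first violation):
  at node 32 with bounds (-inf, +inf): OK
  at node 39 with bounds (-inf, 32): VIOLATION
Node 39 violates its bound: not (-inf < 39 < 32).
Result: Not a valid BST


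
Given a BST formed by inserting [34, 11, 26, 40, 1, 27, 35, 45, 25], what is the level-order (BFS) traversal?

Tree insertion order: [34, 11, 26, 40, 1, 27, 35, 45, 25]
Tree (level-order array): [34, 11, 40, 1, 26, 35, 45, None, None, 25, 27]
BFS from the root, enqueuing left then right child of each popped node:
  queue [34] -> pop 34, enqueue [11, 40], visited so far: [34]
  queue [11, 40] -> pop 11, enqueue [1, 26], visited so far: [34, 11]
  queue [40, 1, 26] -> pop 40, enqueue [35, 45], visited so far: [34, 11, 40]
  queue [1, 26, 35, 45] -> pop 1, enqueue [none], visited so far: [34, 11, 40, 1]
  queue [26, 35, 45] -> pop 26, enqueue [25, 27], visited so far: [34, 11, 40, 1, 26]
  queue [35, 45, 25, 27] -> pop 35, enqueue [none], visited so far: [34, 11, 40, 1, 26, 35]
  queue [45, 25, 27] -> pop 45, enqueue [none], visited so far: [34, 11, 40, 1, 26, 35, 45]
  queue [25, 27] -> pop 25, enqueue [none], visited so far: [34, 11, 40, 1, 26, 35, 45, 25]
  queue [27] -> pop 27, enqueue [none], visited so far: [34, 11, 40, 1, 26, 35, 45, 25, 27]
Result: [34, 11, 40, 1, 26, 35, 45, 25, 27]


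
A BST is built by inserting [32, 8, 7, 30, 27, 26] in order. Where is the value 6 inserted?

Starting tree (level order): [32, 8, None, 7, 30, None, None, 27, None, 26]
Insertion path: 32 -> 8 -> 7
Result: insert 6 as left child of 7
Final tree (level order): [32, 8, None, 7, 30, 6, None, 27, None, None, None, 26]


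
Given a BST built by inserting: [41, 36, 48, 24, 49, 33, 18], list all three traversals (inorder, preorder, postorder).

Tree insertion order: [41, 36, 48, 24, 49, 33, 18]
Tree (level-order array): [41, 36, 48, 24, None, None, 49, 18, 33]
Inorder (L, root, R): [18, 24, 33, 36, 41, 48, 49]
Preorder (root, L, R): [41, 36, 24, 18, 33, 48, 49]
Postorder (L, R, root): [18, 33, 24, 36, 49, 48, 41]


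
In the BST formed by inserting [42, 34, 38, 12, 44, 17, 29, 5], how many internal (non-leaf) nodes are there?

Tree built from: [42, 34, 38, 12, 44, 17, 29, 5]
Tree (level-order array): [42, 34, 44, 12, 38, None, None, 5, 17, None, None, None, None, None, 29]
Rule: An internal node has at least one child.
Per-node child counts:
  node 42: 2 child(ren)
  node 34: 2 child(ren)
  node 12: 2 child(ren)
  node 5: 0 child(ren)
  node 17: 1 child(ren)
  node 29: 0 child(ren)
  node 38: 0 child(ren)
  node 44: 0 child(ren)
Matching nodes: [42, 34, 12, 17]
Count of internal (non-leaf) nodes: 4


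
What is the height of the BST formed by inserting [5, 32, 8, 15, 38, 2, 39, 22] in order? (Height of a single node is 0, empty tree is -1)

Insertion order: [5, 32, 8, 15, 38, 2, 39, 22]
Tree (level-order array): [5, 2, 32, None, None, 8, 38, None, 15, None, 39, None, 22]
Compute height bottom-up (empty subtree = -1):
  height(2) = 1 + max(-1, -1) = 0
  height(22) = 1 + max(-1, -1) = 0
  height(15) = 1 + max(-1, 0) = 1
  height(8) = 1 + max(-1, 1) = 2
  height(39) = 1 + max(-1, -1) = 0
  height(38) = 1 + max(-1, 0) = 1
  height(32) = 1 + max(2, 1) = 3
  height(5) = 1 + max(0, 3) = 4
Height = 4


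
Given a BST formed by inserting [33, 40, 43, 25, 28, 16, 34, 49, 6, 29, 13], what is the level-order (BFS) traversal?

Tree insertion order: [33, 40, 43, 25, 28, 16, 34, 49, 6, 29, 13]
Tree (level-order array): [33, 25, 40, 16, 28, 34, 43, 6, None, None, 29, None, None, None, 49, None, 13]
BFS from the root, enqueuing left then right child of each popped node:
  queue [33] -> pop 33, enqueue [25, 40], visited so far: [33]
  queue [25, 40] -> pop 25, enqueue [16, 28], visited so far: [33, 25]
  queue [40, 16, 28] -> pop 40, enqueue [34, 43], visited so far: [33, 25, 40]
  queue [16, 28, 34, 43] -> pop 16, enqueue [6], visited so far: [33, 25, 40, 16]
  queue [28, 34, 43, 6] -> pop 28, enqueue [29], visited so far: [33, 25, 40, 16, 28]
  queue [34, 43, 6, 29] -> pop 34, enqueue [none], visited so far: [33, 25, 40, 16, 28, 34]
  queue [43, 6, 29] -> pop 43, enqueue [49], visited so far: [33, 25, 40, 16, 28, 34, 43]
  queue [6, 29, 49] -> pop 6, enqueue [13], visited so far: [33, 25, 40, 16, 28, 34, 43, 6]
  queue [29, 49, 13] -> pop 29, enqueue [none], visited so far: [33, 25, 40, 16, 28, 34, 43, 6, 29]
  queue [49, 13] -> pop 49, enqueue [none], visited so far: [33, 25, 40, 16, 28, 34, 43, 6, 29, 49]
  queue [13] -> pop 13, enqueue [none], visited so far: [33, 25, 40, 16, 28, 34, 43, 6, 29, 49, 13]
Result: [33, 25, 40, 16, 28, 34, 43, 6, 29, 49, 13]


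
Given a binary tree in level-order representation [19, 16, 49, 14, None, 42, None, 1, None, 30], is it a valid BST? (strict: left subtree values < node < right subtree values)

Level-order array: [19, 16, 49, 14, None, 42, None, 1, None, 30]
Validate using subtree bounds (lo, hi): at each node, require lo < value < hi,
then recurse left with hi=value and right with lo=value.
Preorder trace (stopping at first violation):
  at node 19 with bounds (-inf, +inf): OK
  at node 16 with bounds (-inf, 19): OK
  at node 14 with bounds (-inf, 16): OK
  at node 1 with bounds (-inf, 14): OK
  at node 49 with bounds (19, +inf): OK
  at node 42 with bounds (19, 49): OK
  at node 30 with bounds (19, 42): OK
No violation found at any node.
Result: Valid BST


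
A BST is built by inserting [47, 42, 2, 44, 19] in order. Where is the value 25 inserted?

Starting tree (level order): [47, 42, None, 2, 44, None, 19]
Insertion path: 47 -> 42 -> 2 -> 19
Result: insert 25 as right child of 19
Final tree (level order): [47, 42, None, 2, 44, None, 19, None, None, None, 25]


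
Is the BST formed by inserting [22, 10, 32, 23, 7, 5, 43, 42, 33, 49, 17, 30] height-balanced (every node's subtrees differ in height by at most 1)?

Tree (level-order array): [22, 10, 32, 7, 17, 23, 43, 5, None, None, None, None, 30, 42, 49, None, None, None, None, 33]
Definition: a tree is height-balanced if, at every node, |h(left) - h(right)| <= 1 (empty subtree has height -1).
Bottom-up per-node check:
  node 5: h_left=-1, h_right=-1, diff=0 [OK], height=0
  node 7: h_left=0, h_right=-1, diff=1 [OK], height=1
  node 17: h_left=-1, h_right=-1, diff=0 [OK], height=0
  node 10: h_left=1, h_right=0, diff=1 [OK], height=2
  node 30: h_left=-1, h_right=-1, diff=0 [OK], height=0
  node 23: h_left=-1, h_right=0, diff=1 [OK], height=1
  node 33: h_left=-1, h_right=-1, diff=0 [OK], height=0
  node 42: h_left=0, h_right=-1, diff=1 [OK], height=1
  node 49: h_left=-1, h_right=-1, diff=0 [OK], height=0
  node 43: h_left=1, h_right=0, diff=1 [OK], height=2
  node 32: h_left=1, h_right=2, diff=1 [OK], height=3
  node 22: h_left=2, h_right=3, diff=1 [OK], height=4
All nodes satisfy the balance condition.
Result: Balanced


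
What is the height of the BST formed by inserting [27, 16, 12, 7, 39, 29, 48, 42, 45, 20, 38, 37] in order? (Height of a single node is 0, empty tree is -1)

Insertion order: [27, 16, 12, 7, 39, 29, 48, 42, 45, 20, 38, 37]
Tree (level-order array): [27, 16, 39, 12, 20, 29, 48, 7, None, None, None, None, 38, 42, None, None, None, 37, None, None, 45]
Compute height bottom-up (empty subtree = -1):
  height(7) = 1 + max(-1, -1) = 0
  height(12) = 1 + max(0, -1) = 1
  height(20) = 1 + max(-1, -1) = 0
  height(16) = 1 + max(1, 0) = 2
  height(37) = 1 + max(-1, -1) = 0
  height(38) = 1 + max(0, -1) = 1
  height(29) = 1 + max(-1, 1) = 2
  height(45) = 1 + max(-1, -1) = 0
  height(42) = 1 + max(-1, 0) = 1
  height(48) = 1 + max(1, -1) = 2
  height(39) = 1 + max(2, 2) = 3
  height(27) = 1 + max(2, 3) = 4
Height = 4


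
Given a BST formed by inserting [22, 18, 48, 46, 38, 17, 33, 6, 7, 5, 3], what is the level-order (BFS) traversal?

Tree insertion order: [22, 18, 48, 46, 38, 17, 33, 6, 7, 5, 3]
Tree (level-order array): [22, 18, 48, 17, None, 46, None, 6, None, 38, None, 5, 7, 33, None, 3]
BFS from the root, enqueuing left then right child of each popped node:
  queue [22] -> pop 22, enqueue [18, 48], visited so far: [22]
  queue [18, 48] -> pop 18, enqueue [17], visited so far: [22, 18]
  queue [48, 17] -> pop 48, enqueue [46], visited so far: [22, 18, 48]
  queue [17, 46] -> pop 17, enqueue [6], visited so far: [22, 18, 48, 17]
  queue [46, 6] -> pop 46, enqueue [38], visited so far: [22, 18, 48, 17, 46]
  queue [6, 38] -> pop 6, enqueue [5, 7], visited so far: [22, 18, 48, 17, 46, 6]
  queue [38, 5, 7] -> pop 38, enqueue [33], visited so far: [22, 18, 48, 17, 46, 6, 38]
  queue [5, 7, 33] -> pop 5, enqueue [3], visited so far: [22, 18, 48, 17, 46, 6, 38, 5]
  queue [7, 33, 3] -> pop 7, enqueue [none], visited so far: [22, 18, 48, 17, 46, 6, 38, 5, 7]
  queue [33, 3] -> pop 33, enqueue [none], visited so far: [22, 18, 48, 17, 46, 6, 38, 5, 7, 33]
  queue [3] -> pop 3, enqueue [none], visited so far: [22, 18, 48, 17, 46, 6, 38, 5, 7, 33, 3]
Result: [22, 18, 48, 17, 46, 6, 38, 5, 7, 33, 3]


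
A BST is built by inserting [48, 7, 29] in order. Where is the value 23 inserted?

Starting tree (level order): [48, 7, None, None, 29]
Insertion path: 48 -> 7 -> 29
Result: insert 23 as left child of 29
Final tree (level order): [48, 7, None, None, 29, 23]
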